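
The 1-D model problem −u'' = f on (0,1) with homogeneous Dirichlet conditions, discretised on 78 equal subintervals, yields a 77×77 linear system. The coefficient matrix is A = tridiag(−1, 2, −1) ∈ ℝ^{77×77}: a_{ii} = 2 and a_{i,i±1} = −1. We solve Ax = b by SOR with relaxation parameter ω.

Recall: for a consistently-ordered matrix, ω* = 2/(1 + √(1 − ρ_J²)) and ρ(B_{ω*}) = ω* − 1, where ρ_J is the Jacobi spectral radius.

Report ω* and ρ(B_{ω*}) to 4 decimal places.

ω* = 1.9226, ρ_SOR = 0.9226

ρ_J = max_k |cos(kπ/78)| = cos(π/78) = 0.9992
√(1−ρ_J²) = |sin(π/78)| = 0.04027
Young: ω* = 2/(1+√(1−ρ_J²)) = 2/(1+0.04027) = 2/1.04027 = 1.9226.
and ρ(B_{ω*}) = 1.9226 − 1 = 0.9226.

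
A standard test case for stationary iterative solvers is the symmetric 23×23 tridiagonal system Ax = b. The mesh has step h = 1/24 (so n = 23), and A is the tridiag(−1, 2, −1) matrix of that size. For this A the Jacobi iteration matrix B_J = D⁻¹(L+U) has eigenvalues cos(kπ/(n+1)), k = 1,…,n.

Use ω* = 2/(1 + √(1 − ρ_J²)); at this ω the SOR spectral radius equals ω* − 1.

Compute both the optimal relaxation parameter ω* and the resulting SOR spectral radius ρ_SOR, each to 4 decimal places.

spectrum of D⁻¹(L+U) = {cos(kπ/24) : 1≤k≤23}; ρ_J = cos(π/24) = 0.9914.
√(1 − cos²(π/24)) = sin(π/24) ≈ 0.13053.
[ω*] 2 ÷ (1 + 0.13053) = 2 ÷ 1.13053 = 1.7691.
At ω = 1.7691 every |λ(B_ω)| = ω−1, so ρ_SOR = 0.7691.

ω* = 1.7691, ρ_SOR = 0.7691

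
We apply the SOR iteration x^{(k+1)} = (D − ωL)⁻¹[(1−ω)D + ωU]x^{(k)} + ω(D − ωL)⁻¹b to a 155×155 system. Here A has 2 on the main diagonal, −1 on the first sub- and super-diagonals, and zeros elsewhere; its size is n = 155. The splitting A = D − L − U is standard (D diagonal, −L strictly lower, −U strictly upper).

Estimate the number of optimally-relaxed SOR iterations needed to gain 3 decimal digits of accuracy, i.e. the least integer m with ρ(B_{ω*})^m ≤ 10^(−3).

n=155: λ(B_J) = 1 − λ(A)/2 = cos(kπ/156); k=1 gives ρ_J = 0.9997972.
1 − cos²(π/156) = sin²(π/156) ⇒ √(1−ρ_J²) = sin(π/156) = 0.0201371.
Then 2/(1+√(1−ρ_J²)) = 2/(1+0.0201371); ω* = 2/1.0201371 = 1.9605208.
[ρ_SOR] ω* − 1 = 0.9605208.
Need (0.9605208)^m ≤ 10^(−3): m ≥ 3·ln10/|ln 0.9605208| = 6.90776/0.0402796 = 171.495 ⇒ m = 172.

m = 172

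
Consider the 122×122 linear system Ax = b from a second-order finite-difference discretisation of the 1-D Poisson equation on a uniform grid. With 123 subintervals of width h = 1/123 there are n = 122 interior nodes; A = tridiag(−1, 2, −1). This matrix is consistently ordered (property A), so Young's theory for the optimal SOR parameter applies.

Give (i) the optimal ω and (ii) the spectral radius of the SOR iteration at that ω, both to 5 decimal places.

ω* = 1.95019, ρ_SOR = 0.95019

[ρ_J] n=122: ρ(B_J) = cos(π/(n+1)) = cos(π/123) = 0.99967.
1 − cos²(π/123) = sin²(π/123) ⇒ √(1−ρ_J²) = sin(π/123) = 0.025539.
ω* = 2 / (1 + 0.025539) = 2 / 1.025539 ≈ 1.95019.
ρ_SOR = ω* − 1 ≈ 0.95019.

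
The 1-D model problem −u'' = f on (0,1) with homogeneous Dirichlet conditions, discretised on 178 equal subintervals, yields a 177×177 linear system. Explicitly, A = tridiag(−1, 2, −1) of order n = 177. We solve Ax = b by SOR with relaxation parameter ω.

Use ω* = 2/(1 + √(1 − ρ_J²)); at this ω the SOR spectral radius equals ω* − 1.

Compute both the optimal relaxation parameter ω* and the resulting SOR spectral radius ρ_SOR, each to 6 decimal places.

spectrum of D⁻¹(L+U) = {cos(kπ/178) : 1≤k≤177}; ρ_J = cos(π/178) = 0.999844.
root = sin(π/178) = 0.0176485  (since 1−cos² = sin²).
ω* = 2 / (1 + 0.0176485) = 2 / 1.0176485 ≈ 1.965315.
[ρ_SOR] ω* − 1 = 0.965315.

ω* = 1.965315, ρ_SOR = 0.965315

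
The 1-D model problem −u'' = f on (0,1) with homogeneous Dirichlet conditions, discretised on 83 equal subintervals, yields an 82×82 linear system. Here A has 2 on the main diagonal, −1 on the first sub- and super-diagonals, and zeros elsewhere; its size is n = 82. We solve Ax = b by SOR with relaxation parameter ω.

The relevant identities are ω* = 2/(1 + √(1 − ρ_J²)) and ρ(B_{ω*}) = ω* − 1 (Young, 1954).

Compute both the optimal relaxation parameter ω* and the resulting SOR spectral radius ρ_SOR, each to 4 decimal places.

B_J for the 82×82 system has eigenvalues cos(kπ/83); ρ_J = cos(π/83) = 0.9993.
√(1 − cos²(π/83)) = sin(π/83) ≈ 0.03784.
ω* = 2/(1 + 0.03784) = 2/1.03784 = 1.9271.
ρ_SOR = ω* − 1 = 1.9271 − 1 = 0.9271.

ω* = 1.9271, ρ_SOR = 0.9271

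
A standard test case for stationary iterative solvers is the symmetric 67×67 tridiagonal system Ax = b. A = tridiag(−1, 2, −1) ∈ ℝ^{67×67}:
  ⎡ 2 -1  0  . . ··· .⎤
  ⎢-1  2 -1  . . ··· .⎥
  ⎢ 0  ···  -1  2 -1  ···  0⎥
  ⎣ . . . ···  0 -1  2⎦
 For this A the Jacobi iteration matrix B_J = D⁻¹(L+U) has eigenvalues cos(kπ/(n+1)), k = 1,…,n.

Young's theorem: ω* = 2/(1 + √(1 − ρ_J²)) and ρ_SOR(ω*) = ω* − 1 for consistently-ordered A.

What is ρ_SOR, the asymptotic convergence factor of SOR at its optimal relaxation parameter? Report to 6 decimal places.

[ρ_J] n=67: ρ(B_J) = cos(π/(n+1)) = cos(π/68) = 0.998933.
1 − cos²(π/68) = sin²(π/68) ⇒ √(1−ρ_J²) = sin(π/68) = 0.0461835.
Then 2/(1+√(1−ρ_J²)) = 2/(1+0.0461835); ω* = 2/1.0461835 = 1.911711.
and ρ(B_{ω*}) = 1.911711 − 1 = 0.911711.

ρ_SOR = 0.911711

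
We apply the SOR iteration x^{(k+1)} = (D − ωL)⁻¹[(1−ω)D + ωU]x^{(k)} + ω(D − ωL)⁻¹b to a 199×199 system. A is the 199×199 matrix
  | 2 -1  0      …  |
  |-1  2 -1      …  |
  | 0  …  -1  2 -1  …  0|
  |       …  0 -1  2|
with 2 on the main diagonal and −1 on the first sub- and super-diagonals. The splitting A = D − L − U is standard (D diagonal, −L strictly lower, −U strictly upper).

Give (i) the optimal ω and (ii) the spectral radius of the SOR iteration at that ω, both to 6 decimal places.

ω* = 1.969071, ρ_SOR = 0.969071

[ρ_J] n=199: ρ(B_J) = cos(π/(n+1)) = cos(π/200) = 0.999877.
√(1−ρ_J²) = |sin(π/200)| = 0.0157073
So ω* = 2/1.0157073 = 1.969071 (Young).
[ρ_SOR] ω* − 1 = 0.969071.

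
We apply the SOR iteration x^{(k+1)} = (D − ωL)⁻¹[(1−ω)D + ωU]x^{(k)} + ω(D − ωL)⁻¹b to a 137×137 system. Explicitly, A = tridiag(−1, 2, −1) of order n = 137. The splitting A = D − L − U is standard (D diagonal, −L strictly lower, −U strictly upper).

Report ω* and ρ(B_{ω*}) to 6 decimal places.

ω* = 1.955487, ρ_SOR = 0.955487

With n=137, ρ(Jacobi) = cos(π/138) = 0.999741.
√(1−ρ_J²) simplifies to sin(π/138) = 0.0227632.
ω* = 2/(1 + 0.0227632) = 2/1.0227632 = 1.955487.
[ρ_SOR] ω* − 1 = 0.955487.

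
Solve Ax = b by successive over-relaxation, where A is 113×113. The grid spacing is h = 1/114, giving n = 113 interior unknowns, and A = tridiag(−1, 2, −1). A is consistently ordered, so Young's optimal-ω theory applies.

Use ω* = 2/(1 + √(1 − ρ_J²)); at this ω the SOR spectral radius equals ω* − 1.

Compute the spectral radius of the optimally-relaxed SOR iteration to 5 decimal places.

½·tridiag(1,0,1) at n=113: λ_k = cos(kπ/114); max |λ| at k=1 ⇒ ρ_J = cos(π/114) ≈ 0.99962.
√(1−ρ_J²) = |sin(π/114)| = 0.027554
Then 2/(1+√(1−ρ_J²)) = 2/(1+0.027554); ω* = 2/1.027554 = 1.94637.
ρ_SOR = ω* − 1 = 1.94637 − 1 = 0.94637.

ρ_SOR = 0.94637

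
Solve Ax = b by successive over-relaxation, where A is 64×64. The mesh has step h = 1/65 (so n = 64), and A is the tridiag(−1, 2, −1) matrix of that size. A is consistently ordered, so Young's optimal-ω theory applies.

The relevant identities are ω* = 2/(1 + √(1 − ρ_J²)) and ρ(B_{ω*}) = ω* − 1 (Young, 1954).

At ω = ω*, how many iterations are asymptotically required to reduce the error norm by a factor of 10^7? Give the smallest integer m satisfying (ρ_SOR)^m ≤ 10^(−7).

m = 167

With n=64, ρ(Jacobi) = cos(π/65) = 0.9988322.
1 − cos²(π/65) = sin²(π/65) ⇒ √(1−ρ_J²) = sin(π/65) = 0.0483134.
Young: ω* = 2/(1+√(1−ρ_J²)) = 2/(1+0.0483134) = 2/1.0483134 = 1.9078264.
[ρ_SOR] ω* − 1 = 0.9078264.
ρ_SOR^m ≤ 10^(−7) ⇔ m ≥ 7·ln10/(−ln 0.9078264) = 16.1181/0.0967021 = 166.678; m = ⌈166.678⌉ = 167.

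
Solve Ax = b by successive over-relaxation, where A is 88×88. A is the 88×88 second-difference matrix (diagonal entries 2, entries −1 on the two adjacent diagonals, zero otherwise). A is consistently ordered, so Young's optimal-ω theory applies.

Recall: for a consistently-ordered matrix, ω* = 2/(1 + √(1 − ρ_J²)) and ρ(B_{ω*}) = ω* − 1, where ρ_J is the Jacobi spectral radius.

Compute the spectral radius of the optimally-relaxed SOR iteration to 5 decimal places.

½·tridiag(1,0,1) at n=88: λ_k = cos(kπ/89); max |λ| at k=1 ⇒ ρ_J = cos(π/89) ≈ 0.99938.
root = sin(π/89) = 0.035291  (since 1−cos² = sin²).
[ω*] 2 ÷ (1 + 0.035291) = 2 ÷ 1.035291 = 1.93182.
Hence ρ(B_{ω*}) = 1.93182 − 1 = 0.93182.

ρ_SOR = 0.93182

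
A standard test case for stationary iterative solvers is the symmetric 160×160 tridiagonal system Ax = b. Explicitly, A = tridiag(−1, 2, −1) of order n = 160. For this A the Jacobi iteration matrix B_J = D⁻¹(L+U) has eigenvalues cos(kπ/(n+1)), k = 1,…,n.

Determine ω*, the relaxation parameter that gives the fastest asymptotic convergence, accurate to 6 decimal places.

spectrum of D⁻¹(L+U) = {cos(kπ/161) : 1≤k≤160}; ρ_J = cos(π/161) = 0.999810.
root = sin(π/161) = 0.0195118  (since 1−cos² = sin²).
Young: ω* = 2/(1+√(1−ρ_J²)) = 2/(1+0.0195118) = 2/1.0195118 = 1.961723.
ρ_SOR = ω* − 1 = 1.961723 − 1 = 0.961723.

ω* = 1.961723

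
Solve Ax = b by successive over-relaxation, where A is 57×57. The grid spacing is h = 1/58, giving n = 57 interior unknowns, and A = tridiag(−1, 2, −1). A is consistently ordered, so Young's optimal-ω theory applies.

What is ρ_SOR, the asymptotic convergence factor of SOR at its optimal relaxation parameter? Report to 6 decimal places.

ρ_SOR = 0.897283

spectrum of D⁻¹(L+U) = {cos(kπ/58) : 1≤k≤57}; ρ_J = cos(π/58) = 0.998533.
1 − cos²(π/58) = sin²(π/58) ⇒ √(1−ρ_J²) = sin(π/58) = 0.0541389.
Young: ω* = 2/(1+√(1−ρ_J²)) = 2/(1+0.0541389) = 2/1.0541389 = 1.897283.
ρ(B_{ω*}) = ω*−1 = 0.897283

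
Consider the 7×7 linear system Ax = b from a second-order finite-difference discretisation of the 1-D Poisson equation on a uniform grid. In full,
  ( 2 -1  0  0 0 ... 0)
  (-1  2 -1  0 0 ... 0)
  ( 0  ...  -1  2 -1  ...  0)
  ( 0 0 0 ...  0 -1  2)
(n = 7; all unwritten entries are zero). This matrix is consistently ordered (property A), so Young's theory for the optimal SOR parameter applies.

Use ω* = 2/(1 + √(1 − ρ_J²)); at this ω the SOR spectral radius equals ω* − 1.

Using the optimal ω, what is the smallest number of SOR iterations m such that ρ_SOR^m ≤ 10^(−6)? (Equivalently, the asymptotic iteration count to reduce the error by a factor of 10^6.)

m = 18

ρ_J = max_k |cos(kπ/8)| = cos(π/8) = 0.9238795
root = sin(π/8) = 0.3826834  (since 1−cos² = sin²).
Young: ω* = 2/(1+√(1−ρ_J²)) = 2/(1+0.3826834) = 2/1.3826834 = 1.4464627.
At ω = 1.4464627 every |λ(B_ω)| = ω−1, so ρ_SOR = 0.4464627.
m ≥ 6·ln10 / (−ln 0.4464627) = 17.132; smallest integer m = 18.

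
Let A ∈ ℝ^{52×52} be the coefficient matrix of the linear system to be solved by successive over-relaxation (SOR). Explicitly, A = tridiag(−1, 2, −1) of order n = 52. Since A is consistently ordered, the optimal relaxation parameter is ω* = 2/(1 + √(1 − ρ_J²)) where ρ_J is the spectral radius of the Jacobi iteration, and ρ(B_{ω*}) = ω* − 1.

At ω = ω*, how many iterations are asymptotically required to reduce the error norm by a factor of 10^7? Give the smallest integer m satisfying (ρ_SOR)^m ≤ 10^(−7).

With n=52, ρ(Jacobi) = cos(π/53) = 0.9982437.
√(1−ρ_J²) = |sin(π/53)| = 0.0592406
Then 2/(1+√(1−ρ_J²)) = 2/(1+0.0592406); ω* = 2/1.0592406 = 1.8881451.
ρ_SOR = ω* − 1 = 1.8881451 − 1 = 0.8881451.
(0.8881451)^m ≤ 10^{−7}  ⇒  m·ln(0.8881451) ≤ −7·ln10  ⇒  m ≥ 135.880  ⇒  m = 136

m = 136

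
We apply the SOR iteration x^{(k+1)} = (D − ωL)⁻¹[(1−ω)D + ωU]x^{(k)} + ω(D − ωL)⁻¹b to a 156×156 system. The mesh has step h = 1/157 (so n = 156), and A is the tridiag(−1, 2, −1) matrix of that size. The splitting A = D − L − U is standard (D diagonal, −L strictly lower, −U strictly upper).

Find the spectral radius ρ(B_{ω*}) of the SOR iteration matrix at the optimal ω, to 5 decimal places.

ρ_J = max_k |cos(kπ/157)| = cos(π/157) = 0.99980
root = sin(π/157) = 0.020009  (since 1−cos² = sin²).
ω* = 2/(1+0.020009) = 1.96077
At ω = 1.96077 every |λ(B_ω)| = ω−1, so ρ_SOR = 0.96077.

ρ_SOR = 0.96077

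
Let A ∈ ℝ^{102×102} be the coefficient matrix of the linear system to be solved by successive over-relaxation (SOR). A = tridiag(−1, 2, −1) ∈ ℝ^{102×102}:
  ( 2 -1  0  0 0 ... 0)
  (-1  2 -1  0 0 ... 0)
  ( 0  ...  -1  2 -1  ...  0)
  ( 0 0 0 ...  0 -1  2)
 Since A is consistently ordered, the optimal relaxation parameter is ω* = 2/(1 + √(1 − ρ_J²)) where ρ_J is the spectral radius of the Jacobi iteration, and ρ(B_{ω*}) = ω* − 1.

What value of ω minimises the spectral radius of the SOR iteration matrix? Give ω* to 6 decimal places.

ω* = 1.940813

B_J for the 102×102 system has eigenvalues cos(kπ/103); ρ_J = cos(π/103) = 0.999535.
√(1−ρ_J²) simplifies to sin(π/103) = 0.0304962.
ω* = 2/(1 + 0.0304962) = 2/1.0304962 = 1.940813.
Hence ρ(B_{ω*}) = 1.940813 − 1 = 0.940813.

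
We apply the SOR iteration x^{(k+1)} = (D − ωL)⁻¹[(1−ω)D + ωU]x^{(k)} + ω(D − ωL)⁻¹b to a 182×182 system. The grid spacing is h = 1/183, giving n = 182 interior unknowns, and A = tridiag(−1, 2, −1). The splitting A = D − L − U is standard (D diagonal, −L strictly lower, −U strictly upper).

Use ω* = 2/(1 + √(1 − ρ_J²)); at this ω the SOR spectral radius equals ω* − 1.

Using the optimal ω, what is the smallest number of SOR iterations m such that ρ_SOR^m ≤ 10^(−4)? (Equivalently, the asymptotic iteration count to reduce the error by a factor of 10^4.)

m = 269

½·tridiag(1,0,1) at n=182: λ_k = cos(kπ/183); max |λ| at k=1 ⇒ ρ_J = cos(π/183) ≈ 0.9998526.
1 − cos²(π/183) = sin²(π/183) ⇒ √(1−ρ_J²) = sin(π/183) = 0.0171663.
Then 2/(1+√(1−ρ_J²)) = 2/(1+0.0171663); ω* = 2/1.0171663 = 1.9662468.
[ρ_SOR] ω* − 1 = 0.9662468.
m ≥ 4·ln10 / (−ln 0.9662468) = 268.241; smallest integer m = 269.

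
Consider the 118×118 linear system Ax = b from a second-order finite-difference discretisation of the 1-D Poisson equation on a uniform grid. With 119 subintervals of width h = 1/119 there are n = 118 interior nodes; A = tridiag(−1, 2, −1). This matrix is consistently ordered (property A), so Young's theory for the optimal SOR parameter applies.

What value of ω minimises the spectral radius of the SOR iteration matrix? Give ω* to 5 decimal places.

[ρ_J] n=118: ρ(B_J) = cos(π/(n+1)) = cos(π/119) = 0.99965.
√(1 − cos²(π/119)) = sin(π/119) ≈ 0.026397.
ω* = 2/(1 + 0.026397) = 2/1.026397 = 1.94856.
[ρ_SOR] ω* − 1 = 0.94856.

ω* = 1.94856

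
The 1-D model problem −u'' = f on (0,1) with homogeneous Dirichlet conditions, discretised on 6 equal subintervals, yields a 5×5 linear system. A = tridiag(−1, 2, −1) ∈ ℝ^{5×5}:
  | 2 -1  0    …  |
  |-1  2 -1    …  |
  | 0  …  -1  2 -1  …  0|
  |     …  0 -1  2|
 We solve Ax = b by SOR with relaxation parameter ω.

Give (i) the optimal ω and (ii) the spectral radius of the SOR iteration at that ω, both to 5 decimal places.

With n=5, ρ(Jacobi) = cos(π/6) = 0.86603.
1 − cos²(π/6) = sin²(π/6) ⇒ √(1−ρ_J²) = sin(π/6) = 0.500000.
[ω*] 2 ÷ (1 + 0.500000) = 2 ÷ 1.500000 = 1.33333.
Hence ρ(B_{ω*}) = 1.33333 − 1 = 0.33333.

ω* = 1.33333, ρ_SOR = 0.33333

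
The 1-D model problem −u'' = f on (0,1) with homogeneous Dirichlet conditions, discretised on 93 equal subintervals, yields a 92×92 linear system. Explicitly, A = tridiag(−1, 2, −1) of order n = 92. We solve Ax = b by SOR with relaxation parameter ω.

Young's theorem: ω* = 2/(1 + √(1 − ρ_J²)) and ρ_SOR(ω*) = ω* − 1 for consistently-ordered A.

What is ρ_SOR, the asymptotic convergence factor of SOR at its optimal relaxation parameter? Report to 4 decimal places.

ρ_SOR = 0.9347

ρ_J = max_k |cos(kπ/93)| = cos(π/93) = 0.9994
√(1−ρ_J²) simplifies to sin(π/93) = 0.03377.
ω* = 2/(1+0.03377) = 1.9347
ρ_SOR = ω* − 1 ≈ 0.9347.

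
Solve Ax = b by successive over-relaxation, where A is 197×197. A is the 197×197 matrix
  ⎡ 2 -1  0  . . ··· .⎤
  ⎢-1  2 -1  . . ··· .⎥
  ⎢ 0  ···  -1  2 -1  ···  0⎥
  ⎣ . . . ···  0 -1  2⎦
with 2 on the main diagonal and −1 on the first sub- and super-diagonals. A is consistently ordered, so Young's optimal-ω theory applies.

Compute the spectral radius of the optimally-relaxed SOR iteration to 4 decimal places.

ρ_SOR = 0.9688

½·tridiag(1,0,1) at n=197: λ_k = cos(kπ/198); max |λ| at k=1 ⇒ ρ_J = cos(π/198) ≈ 0.9999.
1 − cos²(π/198) = sin²(π/198) ⇒ √(1−ρ_J²) = sin(π/198) = 0.01587.
[ω*] 2 ÷ (1 + 0.01587) = 2 ÷ 1.01587 = 1.9688.
Hence ρ(B_{ω*}) = 1.9688 − 1 = 0.9688.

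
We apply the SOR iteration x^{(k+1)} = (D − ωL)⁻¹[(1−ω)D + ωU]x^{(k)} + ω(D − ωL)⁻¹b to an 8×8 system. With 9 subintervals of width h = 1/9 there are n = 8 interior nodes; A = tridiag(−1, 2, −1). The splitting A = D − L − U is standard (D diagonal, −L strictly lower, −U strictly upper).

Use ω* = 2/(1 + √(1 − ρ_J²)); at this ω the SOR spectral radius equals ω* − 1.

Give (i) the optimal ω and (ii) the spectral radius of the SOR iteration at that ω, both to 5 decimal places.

ω* = 1.49029, ρ_SOR = 0.49029

B_J for the 8×8 system has eigenvalues cos(kπ/9); ρ_J = cos(π/9) = 0.93969.
root = sin(π/9) = 0.342020  (since 1−cos² = sin²).
Young: ω* = 2/(1+√(1−ρ_J²)) = 2/(1+0.342020) = 2/1.342020 = 1.49029.
Hence ρ(B_{ω*}) = 1.49029 − 1 = 0.49029.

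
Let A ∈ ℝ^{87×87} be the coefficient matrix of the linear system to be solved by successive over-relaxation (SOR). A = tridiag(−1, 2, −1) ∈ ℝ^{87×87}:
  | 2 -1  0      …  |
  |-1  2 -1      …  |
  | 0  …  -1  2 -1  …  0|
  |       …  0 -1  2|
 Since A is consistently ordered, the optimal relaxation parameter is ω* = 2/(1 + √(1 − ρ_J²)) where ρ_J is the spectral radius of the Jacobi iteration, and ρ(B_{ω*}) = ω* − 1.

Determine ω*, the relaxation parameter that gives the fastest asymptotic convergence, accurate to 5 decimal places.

ω* = 1.93108

½·tridiag(1,0,1) at n=87: λ_k = cos(kπ/88); max |λ| at k=1 ⇒ ρ_J = cos(π/88) ≈ 0.99936.
root = sin(π/88) = 0.035692  (since 1−cos² = sin²).
Then 2/(1+√(1−ρ_J²)) = 2/(1+0.035692); ω* = 2/1.035692 = 1.93108.
[ρ_SOR] ω* − 1 = 0.93108.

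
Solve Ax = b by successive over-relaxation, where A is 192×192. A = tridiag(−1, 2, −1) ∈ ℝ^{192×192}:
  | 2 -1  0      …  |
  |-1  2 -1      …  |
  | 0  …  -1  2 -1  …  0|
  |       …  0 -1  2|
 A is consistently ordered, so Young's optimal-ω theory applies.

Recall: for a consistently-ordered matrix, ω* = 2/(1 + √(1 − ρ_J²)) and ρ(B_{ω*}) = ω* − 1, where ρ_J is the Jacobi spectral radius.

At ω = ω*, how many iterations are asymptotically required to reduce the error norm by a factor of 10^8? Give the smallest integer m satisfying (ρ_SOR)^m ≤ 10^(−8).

½·tridiag(1,0,1) at n=192: λ_k = cos(kπ/193); max |λ| at k=1 ⇒ ρ_J = cos(π/193) ≈ 0.9998675.
root = sin(π/193) = 0.0162770  (since 1−cos² = sin²).
ω* = 2/(1 + 0.0162770) = 2/1.0162770 = 1.9679674.
Hence ρ(B_{ω*}) = 1.9679674 − 1 = 0.9679674.
Need (0.9679674)^m ≤ 10^(−8): m ≥ 8·ln10/|ln 0.9679674| = 18.4207/0.0325569 = 565.800 ⇒ m = 566.

m = 566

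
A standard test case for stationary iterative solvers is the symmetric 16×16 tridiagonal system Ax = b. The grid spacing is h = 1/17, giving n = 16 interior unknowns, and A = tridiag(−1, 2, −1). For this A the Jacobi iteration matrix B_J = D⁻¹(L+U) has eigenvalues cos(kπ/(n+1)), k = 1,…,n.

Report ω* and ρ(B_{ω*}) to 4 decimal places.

ω* = 1.6895, ρ_SOR = 0.6895

With n=16, ρ(Jacobi) = cos(π/17) = 0.9830.
√(1−ρ_J²) simplifies to sin(π/17) = 0.18375.
ω* = 2 / (1 + 0.18375) = 2 / 1.18375 ≈ 1.6895.
Hence ρ(B_{ω*}) = 1.6895 − 1 = 0.6895.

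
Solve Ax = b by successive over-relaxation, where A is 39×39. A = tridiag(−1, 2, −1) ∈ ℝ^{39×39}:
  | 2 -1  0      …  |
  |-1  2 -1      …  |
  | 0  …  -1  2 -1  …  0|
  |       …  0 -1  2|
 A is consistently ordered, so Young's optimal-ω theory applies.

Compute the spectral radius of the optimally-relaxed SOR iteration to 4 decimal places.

ρ_J = max_k |cos(kπ/40)| = cos(π/40) = 0.9969
√(1−ρ_J²) simplifies to sin(π/40) = 0.07846.
So ω* = 2/1.07846 = 1.8545 (Young).
ρ_SOR = ω* − 1 = 1.8545 − 1 = 0.8545.

ρ_SOR = 0.8545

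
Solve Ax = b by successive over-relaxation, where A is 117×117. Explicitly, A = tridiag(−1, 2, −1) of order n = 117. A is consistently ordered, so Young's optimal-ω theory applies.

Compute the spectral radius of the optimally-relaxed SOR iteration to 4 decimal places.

ρ_SOR = 0.9481

With n=117, ρ(Jacobi) = cos(π/118) = 0.9996.
√(1−ρ_J²) simplifies to sin(π/118) = 0.02662.
Young: ω* = 2/(1+√(1−ρ_J²)) = 2/(1+0.02662) = 2/1.02662 = 1.9481.
Hence ρ(B_{ω*}) = 1.9481 − 1 = 0.9481.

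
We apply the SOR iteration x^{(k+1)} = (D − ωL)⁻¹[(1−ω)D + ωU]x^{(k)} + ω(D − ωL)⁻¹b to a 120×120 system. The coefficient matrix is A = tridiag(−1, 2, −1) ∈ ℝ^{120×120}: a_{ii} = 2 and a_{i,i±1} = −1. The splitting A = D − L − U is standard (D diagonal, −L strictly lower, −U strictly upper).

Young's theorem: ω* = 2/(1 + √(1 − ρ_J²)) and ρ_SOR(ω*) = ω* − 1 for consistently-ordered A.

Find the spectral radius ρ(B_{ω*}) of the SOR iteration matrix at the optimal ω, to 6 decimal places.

½·tridiag(1,0,1) at n=120: λ_k = cos(kπ/121); max |λ| at k=1 ⇒ ρ_J = cos(π/121) ≈ 0.999663.
1 − cos²(π/121) = sin²(π/121) ⇒ √(1−ρ_J²) = sin(π/121) = 0.0259607.
[ω*] 2 ÷ (1 + 0.0259607) = 2 ÷ 1.0259607 = 1.949392.
ρ(B_{ω*}) = ω*−1 = 0.949392

ρ_SOR = 0.949392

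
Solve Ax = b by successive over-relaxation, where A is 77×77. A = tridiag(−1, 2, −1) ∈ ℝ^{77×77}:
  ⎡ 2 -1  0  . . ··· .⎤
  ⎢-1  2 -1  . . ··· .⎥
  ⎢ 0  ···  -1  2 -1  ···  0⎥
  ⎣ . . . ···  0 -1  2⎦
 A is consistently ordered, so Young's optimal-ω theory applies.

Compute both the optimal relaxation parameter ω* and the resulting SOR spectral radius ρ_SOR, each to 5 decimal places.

ω* = 1.92259, ρ_SOR = 0.92259

ρ_J = max_k |cos(kπ/78)| = cos(π/78) = 0.99919
√(1 − cos²(π/78)) = sin(π/78) ≈ 0.040266.
So ω* = 2/1.040266 = 1.92259 (Young).
ρ_SOR = ω* − 1 ≈ 0.92259.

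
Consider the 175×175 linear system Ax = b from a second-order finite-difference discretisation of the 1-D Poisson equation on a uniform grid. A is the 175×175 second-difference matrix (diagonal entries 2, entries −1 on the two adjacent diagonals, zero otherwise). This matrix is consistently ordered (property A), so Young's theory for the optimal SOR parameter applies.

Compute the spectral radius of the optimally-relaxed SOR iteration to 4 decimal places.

[ρ_J] n=175: ρ(B_J) = cos(π/(n+1)) = cos(π/176) = 0.9998.
√(1−ρ_J²) = |sin(π/176)| = 0.01785
ω* = 2/(1 + 0.01785) = 2/1.01785 = 1.9649.
[ρ_SOR] ω* − 1 = 0.9649.

ρ_SOR = 0.9649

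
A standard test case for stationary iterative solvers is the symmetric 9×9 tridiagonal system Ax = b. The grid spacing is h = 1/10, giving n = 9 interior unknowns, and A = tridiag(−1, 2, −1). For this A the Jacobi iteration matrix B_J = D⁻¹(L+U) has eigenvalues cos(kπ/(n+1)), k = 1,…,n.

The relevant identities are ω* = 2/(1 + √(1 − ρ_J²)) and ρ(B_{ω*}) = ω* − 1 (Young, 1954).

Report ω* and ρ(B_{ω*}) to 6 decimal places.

B_J for the 9×9 system has eigenvalues cos(kπ/10); ρ_J = cos(π/10) = 0.951057.
1 − cos²(π/10) = sin²(π/10) ⇒ √(1−ρ_J²) = sin(π/10) = 0.3090170.
[ω*] 2 ÷ (1 + 0.3090170) = 2 ÷ 1.3090170 = 1.527864.
and ρ(B_{ω*}) = 1.527864 − 1 = 0.527864.

ω* = 1.527864, ρ_SOR = 0.527864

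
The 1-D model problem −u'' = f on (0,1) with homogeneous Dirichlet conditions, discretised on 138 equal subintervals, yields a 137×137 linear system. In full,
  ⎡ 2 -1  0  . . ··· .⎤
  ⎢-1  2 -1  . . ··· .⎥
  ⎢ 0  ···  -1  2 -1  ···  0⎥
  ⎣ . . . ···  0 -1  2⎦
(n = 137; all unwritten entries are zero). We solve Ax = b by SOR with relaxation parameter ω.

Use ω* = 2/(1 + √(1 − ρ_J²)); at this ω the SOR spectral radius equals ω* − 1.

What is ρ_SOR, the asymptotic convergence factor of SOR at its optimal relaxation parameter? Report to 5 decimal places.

ρ_SOR = 0.95549

½·tridiag(1,0,1) at n=137: λ_k = cos(kπ/138); max |λ| at k=1 ⇒ ρ_J = cos(π/138) ≈ 0.99974.
√(1−ρ_J²) = |sin(π/138)| = 0.022763
ω* = 2/(1 + 0.022763) = 2/1.022763 = 1.95549.
ρ(B_{ω*}) = ω*−1 = 0.95549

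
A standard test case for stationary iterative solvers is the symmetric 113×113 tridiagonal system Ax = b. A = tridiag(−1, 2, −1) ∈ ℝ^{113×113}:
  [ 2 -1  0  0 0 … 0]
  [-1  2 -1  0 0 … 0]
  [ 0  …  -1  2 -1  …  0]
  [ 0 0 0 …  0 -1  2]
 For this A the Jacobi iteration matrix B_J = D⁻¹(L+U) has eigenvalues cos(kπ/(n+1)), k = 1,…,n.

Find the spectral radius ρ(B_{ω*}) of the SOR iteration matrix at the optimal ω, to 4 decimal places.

ρ_SOR = 0.9464

[ρ_J] n=113: ρ(B_J) = cos(π/(n+1)) = cos(π/114) = 0.9996.
root = sin(π/114) = 0.02755  (since 1−cos² = sin²).
So ω* = 2/1.02755 = 1.9464 (Young).
[ρ_SOR] ω* − 1 = 0.9464.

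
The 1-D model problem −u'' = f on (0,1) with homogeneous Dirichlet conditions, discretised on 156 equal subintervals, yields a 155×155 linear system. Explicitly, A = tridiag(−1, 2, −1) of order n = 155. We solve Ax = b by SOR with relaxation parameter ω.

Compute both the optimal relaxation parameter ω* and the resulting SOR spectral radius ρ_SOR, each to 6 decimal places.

With n=155, ρ(Jacobi) = cos(π/156) = 0.999797.
√(1−ρ_J²) simplifies to sin(π/156) = 0.0201371.
Then 2/(1+√(1−ρ_J²)) = 2/(1+0.0201371); ω* = 2/1.0201371 = 1.960521.
ρ(B_{ω*}) = ω*−1 = 0.960521

ω* = 1.960521, ρ_SOR = 0.960521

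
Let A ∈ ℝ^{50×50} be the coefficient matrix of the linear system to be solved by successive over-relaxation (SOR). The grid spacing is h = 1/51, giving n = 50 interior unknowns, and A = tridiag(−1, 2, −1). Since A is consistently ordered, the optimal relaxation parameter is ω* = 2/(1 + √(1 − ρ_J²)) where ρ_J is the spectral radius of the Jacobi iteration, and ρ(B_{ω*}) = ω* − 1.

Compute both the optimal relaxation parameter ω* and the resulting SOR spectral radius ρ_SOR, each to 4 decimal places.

B_J for the 50×50 system has eigenvalues cos(kπ/51); ρ_J = cos(π/51) = 0.9981.
√(1−ρ_J²) = |sin(π/51)| = 0.06156
Then 2/(1+√(1−ρ_J²)) = 2/(1+0.06156); ω* = 2/1.06156 = 1.8840.
ρ_SOR = ω* − 1 = 1.8840 − 1 = 0.8840.

ω* = 1.8840, ρ_SOR = 0.8840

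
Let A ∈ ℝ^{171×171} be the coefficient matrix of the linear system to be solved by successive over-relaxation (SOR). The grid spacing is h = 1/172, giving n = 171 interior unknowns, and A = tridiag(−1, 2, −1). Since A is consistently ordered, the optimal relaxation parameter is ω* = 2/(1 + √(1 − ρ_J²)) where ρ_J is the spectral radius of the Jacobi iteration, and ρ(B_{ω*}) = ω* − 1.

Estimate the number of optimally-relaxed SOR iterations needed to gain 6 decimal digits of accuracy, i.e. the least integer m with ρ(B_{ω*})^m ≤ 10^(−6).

m = 379

½·tridiag(1,0,1) at n=171: λ_k = cos(kπ/172); max |λ| at k=1 ⇒ ρ_J = cos(π/172) ≈ 0.9998332.
√(1−ρ_J²) = |sin(π/172)| = 0.0182641
[ω*] 2 ÷ (1 + 0.0182641) = 2 ÷ 1.0182641 = 1.9641270.
ρ_SOR = ω* − 1 ≈ 0.9641270.
m ≥ 6·ln10 / (−ln 0.9641270) = 378.172; smallest integer m = 379.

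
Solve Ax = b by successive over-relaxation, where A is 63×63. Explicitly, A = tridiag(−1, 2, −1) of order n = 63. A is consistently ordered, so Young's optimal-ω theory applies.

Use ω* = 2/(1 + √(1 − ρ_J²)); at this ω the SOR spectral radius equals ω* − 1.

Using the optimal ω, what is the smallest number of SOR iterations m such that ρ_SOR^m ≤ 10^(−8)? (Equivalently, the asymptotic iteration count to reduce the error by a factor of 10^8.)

m = 188

B_J for the 63×63 system has eigenvalues cos(kπ/64); ρ_J = cos(π/64) = 0.9987955.
1 − cos²(π/64) = sin²(π/64) ⇒ √(1−ρ_J²) = sin(π/64) = 0.0490677.
[ω*] 2 ÷ (1 + 0.0490677) = 2 ÷ 1.0490677 = 1.9064547.
ρ_SOR = ω* − 1 ≈ 0.9064547.
(0.9064547)^m ≤ 10^{−8}  ⇒  m·ln(0.9064547) ≤ −8·ln10  ⇒  m ≥ 187.556  ⇒  m = 188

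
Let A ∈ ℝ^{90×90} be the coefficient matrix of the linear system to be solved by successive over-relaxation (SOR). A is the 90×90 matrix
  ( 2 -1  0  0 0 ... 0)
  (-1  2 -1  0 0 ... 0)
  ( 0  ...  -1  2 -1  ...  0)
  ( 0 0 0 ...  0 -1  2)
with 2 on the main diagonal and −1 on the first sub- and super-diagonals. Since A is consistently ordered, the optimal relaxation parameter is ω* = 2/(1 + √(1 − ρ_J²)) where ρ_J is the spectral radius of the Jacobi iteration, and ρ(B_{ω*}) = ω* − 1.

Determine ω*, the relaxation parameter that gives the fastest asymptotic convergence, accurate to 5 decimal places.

B_J for the 90×90 system has eigenvalues cos(kπ/91); ρ_J = cos(π/91) = 0.99940.
root = sin(π/91) = 0.034516  (since 1−cos² = sin²).
ω* = 2 / (1 + 0.034516) = 2 / 1.034516 ≈ 1.93327.
[ρ_SOR] ω* − 1 = 0.93327.

ω* = 1.93327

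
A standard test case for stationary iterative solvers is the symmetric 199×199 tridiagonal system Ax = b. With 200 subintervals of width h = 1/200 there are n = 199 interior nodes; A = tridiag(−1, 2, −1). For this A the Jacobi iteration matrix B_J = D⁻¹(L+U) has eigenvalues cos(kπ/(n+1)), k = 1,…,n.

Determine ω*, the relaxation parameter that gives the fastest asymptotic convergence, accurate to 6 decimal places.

ω* = 1.969071

B_J for the 199×199 system has eigenvalues cos(kπ/200); ρ_J = cos(π/200) = 0.999877.
√(1−ρ_J²) = |sin(π/200)| = 0.0157073
So ω* = 2/1.0157073 = 1.969071 (Young).
and ρ(B_{ω*}) = 1.969071 − 1 = 0.969071.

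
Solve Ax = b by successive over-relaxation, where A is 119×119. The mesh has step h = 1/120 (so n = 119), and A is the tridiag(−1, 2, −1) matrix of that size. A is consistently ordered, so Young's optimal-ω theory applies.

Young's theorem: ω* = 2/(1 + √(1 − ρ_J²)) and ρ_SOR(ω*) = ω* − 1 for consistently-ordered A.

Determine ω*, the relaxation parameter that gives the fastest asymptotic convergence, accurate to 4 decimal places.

ω* = 1.9490

ρ_J = max_k |cos(kπ/120)| = cos(π/120) = 0.9997
√(1 − cos²(π/120)) = sin(π/120) ≈ 0.02618.
Then 2/(1+√(1−ρ_J²)) = 2/(1+0.02618); ω* = 2/1.02618 = 1.9490.
and ρ(B_{ω*}) = 1.9490 − 1 = 0.9490.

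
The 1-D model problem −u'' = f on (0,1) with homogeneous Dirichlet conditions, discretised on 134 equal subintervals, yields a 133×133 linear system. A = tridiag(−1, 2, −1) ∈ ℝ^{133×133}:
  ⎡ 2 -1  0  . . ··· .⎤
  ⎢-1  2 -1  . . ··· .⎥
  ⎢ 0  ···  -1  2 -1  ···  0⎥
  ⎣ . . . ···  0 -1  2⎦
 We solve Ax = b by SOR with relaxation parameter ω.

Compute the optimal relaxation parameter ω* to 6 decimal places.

ρ_J = max_k |cos(kπ/134)| = cos(π/134) = 0.999725
√(1 − cos²(π/134)) = sin(π/134) ≈ 0.0234426.
[ω*] 2 ÷ (1 + 0.0234426) = 2 ÷ 1.0234426 = 1.954189.
At ω = 1.954189 every |λ(B_ω)| = ω−1, so ρ_SOR = 0.954189.

ω* = 1.954189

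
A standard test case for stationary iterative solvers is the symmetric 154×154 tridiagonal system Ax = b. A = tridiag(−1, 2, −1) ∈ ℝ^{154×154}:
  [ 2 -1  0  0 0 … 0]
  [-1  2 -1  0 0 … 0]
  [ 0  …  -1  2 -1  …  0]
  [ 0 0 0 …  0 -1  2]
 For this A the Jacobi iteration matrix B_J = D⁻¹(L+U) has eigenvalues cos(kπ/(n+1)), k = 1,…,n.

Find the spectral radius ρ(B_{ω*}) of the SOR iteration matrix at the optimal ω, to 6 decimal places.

B_J for the 154×154 system has eigenvalues cos(kπ/155); ρ_J = cos(π/155) = 0.999795.
√(1−ρ_J²) = |sin(π/155)| = 0.0202670
ω* = 2/(1+0.0202670) = 1.960271
and ρ(B_{ω*}) = 1.960271 − 1 = 0.960271.

ρ_SOR = 0.960271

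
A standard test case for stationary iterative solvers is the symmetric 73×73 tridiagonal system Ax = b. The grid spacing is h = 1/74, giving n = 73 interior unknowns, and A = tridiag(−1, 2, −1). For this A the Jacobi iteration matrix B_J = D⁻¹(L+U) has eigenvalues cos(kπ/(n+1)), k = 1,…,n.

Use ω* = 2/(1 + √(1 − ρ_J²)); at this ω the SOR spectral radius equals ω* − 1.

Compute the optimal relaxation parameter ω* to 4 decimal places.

n=73: λ(B_J) = 1 − λ(A)/2 = cos(kπ/74); k=1 gives ρ_J = 0.9991.
root = sin(π/74) = 0.04244  (since 1−cos² = sin²).
So ω* = 2/1.04244 = 1.9186 (Young).
ρ(B_{ω*}) = ω*−1 = 0.9186

ω* = 1.9186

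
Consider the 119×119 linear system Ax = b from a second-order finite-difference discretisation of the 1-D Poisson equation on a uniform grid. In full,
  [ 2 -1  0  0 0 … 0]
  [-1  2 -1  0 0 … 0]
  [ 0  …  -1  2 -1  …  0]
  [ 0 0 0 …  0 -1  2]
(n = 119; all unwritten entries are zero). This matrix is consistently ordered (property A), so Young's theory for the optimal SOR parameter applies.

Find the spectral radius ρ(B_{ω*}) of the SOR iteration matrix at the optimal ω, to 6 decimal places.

ρ_J = max_k |cos(kπ/120)| = cos(π/120) = 0.999657
√(1−ρ_J²) simplifies to sin(π/120) = 0.0261769.
Young: ω* = 2/(1+√(1−ρ_J²)) = 2/(1+0.0261769) = 2/1.0261769 = 1.948982.
ρ(B_{ω*}) = ω*−1 = 0.948982

ρ_SOR = 0.948982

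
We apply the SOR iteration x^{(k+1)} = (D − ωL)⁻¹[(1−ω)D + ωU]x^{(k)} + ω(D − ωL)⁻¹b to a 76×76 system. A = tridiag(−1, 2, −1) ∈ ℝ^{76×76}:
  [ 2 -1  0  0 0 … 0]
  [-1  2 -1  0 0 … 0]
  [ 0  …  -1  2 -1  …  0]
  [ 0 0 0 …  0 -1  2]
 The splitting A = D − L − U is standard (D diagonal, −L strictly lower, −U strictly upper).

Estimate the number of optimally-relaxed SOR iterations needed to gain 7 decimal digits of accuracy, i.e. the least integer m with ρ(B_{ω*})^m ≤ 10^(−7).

spectrum of D⁻¹(L+U) = {cos(kπ/77) : 1≤k≤76}; ρ_J = cos(π/77) = 0.9991678.
√(1−ρ_J²) simplifies to sin(π/77) = 0.0407886.
Young: ω* = 2/(1+√(1−ρ_J²)) = 2/(1+0.0407886) = 2/1.0407886 = 1.9216198.
ρ_SOR = ω* − 1 = 1.9216198 − 1 = 0.9216198.
m ≥ 7·ln10 / (−ln 0.9216198) = 197.471; smallest integer m = 198.

m = 198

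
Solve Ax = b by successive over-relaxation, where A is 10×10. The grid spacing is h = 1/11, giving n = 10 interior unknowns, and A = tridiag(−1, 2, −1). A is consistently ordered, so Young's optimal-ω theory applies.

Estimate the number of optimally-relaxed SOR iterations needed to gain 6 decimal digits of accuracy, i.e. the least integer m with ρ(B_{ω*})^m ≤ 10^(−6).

m = 24

spectrum of D⁻¹(L+U) = {cos(kπ/11) : 1≤k≤10}; ρ_J = cos(π/11) = 0.9594930.
√(1−ρ_J²) simplifies to sin(π/11) = 0.2817326.
[ω*] 2 ÷ (1 + 0.2817326) = 2 ÷ 1.2817326 = 1.5603879.
ρ_SOR = ω* − 1 = 1.5603879 − 1 = 0.5603879.
For 6 digits: m = 6·ln10 / (−ln 0.5603879) = 13.8155/0.579126 = 23.856; round up → m = 24.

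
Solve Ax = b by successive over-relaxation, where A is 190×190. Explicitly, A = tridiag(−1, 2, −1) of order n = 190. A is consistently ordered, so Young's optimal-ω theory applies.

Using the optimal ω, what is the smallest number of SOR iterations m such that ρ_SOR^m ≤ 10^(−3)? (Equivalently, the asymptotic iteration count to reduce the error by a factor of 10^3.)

B_J for the 190×190 system has eigenvalues cos(kπ/191); ρ_J = cos(π/191) = 0.9998647.
1 − cos²(π/191) = sin²(π/191) ⇒ √(1−ρ_J²) = sin(π/191) = 0.0164474.
Young: ω* = 2/(1+√(1−ρ_J²)) = 2/(1+0.0164474) = 2/1.0164474 = 1.9676375.
[ρ_SOR] ω* − 1 = 0.9676375.
Need (0.9676375)^m ≤ 10^(−3): m ≥ 3·ln10/|ln 0.9676375| = 6.90776/0.0328977 = 209.977 ⇒ m = 210.

m = 210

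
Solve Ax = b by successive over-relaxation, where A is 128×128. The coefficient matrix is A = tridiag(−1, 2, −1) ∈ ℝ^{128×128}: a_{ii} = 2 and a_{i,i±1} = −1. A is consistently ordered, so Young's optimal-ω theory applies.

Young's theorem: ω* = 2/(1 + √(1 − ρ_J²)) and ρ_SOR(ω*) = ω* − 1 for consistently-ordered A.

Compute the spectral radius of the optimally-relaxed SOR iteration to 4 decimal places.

ρ_SOR = 0.9525

spectrum of D⁻¹(L+U) = {cos(kπ/129) : 1≤k≤128}; ρ_J = cos(π/129) = 0.9997.
√(1−ρ_J²) simplifies to sin(π/129) = 0.02435.
[ω*] 2 ÷ (1 + 0.02435) = 2 ÷ 1.02435 = 1.9525.
Hence ρ(B_{ω*}) = 1.9525 − 1 = 0.9525.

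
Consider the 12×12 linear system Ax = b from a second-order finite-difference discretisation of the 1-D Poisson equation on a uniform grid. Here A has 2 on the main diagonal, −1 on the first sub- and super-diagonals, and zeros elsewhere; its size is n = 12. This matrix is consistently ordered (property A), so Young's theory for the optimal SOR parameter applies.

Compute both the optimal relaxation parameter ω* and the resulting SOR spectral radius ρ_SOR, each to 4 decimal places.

spectrum of D⁻¹(L+U) = {cos(kπ/13) : 1≤k≤12}; ρ_J = cos(π/13) = 0.9709.
root = sin(π/13) = 0.23932  (since 1−cos² = sin²).
Then 2/(1+√(1−ρ_J²)) = 2/(1+0.23932); ω* = 2/1.23932 = 1.6138.
ρ_SOR = ω* − 1 ≈ 0.6138.

ω* = 1.6138, ρ_SOR = 0.6138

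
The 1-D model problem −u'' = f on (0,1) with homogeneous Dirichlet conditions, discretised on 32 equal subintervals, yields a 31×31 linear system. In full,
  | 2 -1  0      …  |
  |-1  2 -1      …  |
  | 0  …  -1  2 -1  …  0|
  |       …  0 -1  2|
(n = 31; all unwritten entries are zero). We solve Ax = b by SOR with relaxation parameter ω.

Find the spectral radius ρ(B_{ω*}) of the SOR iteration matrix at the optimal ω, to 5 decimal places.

ρ_SOR = 0.82147

spectrum of D⁻¹(L+U) = {cos(kπ/32) : 1≤k≤31}; ρ_J = cos(π/32) = 0.99518.
√(1 − cos²(π/32)) = sin(π/32) ≈ 0.098017.
So ω* = 2/1.098017 = 1.82147 (Young).
At ω = 1.82147 every |λ(B_ω)| = ω−1, so ρ_SOR = 0.82147.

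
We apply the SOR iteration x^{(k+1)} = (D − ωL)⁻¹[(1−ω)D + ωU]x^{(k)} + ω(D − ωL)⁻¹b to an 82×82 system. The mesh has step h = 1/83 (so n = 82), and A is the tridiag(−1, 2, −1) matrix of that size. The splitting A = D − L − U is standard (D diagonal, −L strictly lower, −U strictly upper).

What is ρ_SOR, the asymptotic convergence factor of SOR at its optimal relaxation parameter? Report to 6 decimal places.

spectrum of D⁻¹(L+U) = {cos(kπ/83) : 1≤k≤82}; ρ_J = cos(π/83) = 0.999284.
√(1−ρ_J²) = |sin(π/83)| = 0.0378415
Young: ω* = 2/(1+√(1−ρ_J²)) = 2/(1+0.0378415) = 2/1.0378415 = 1.927077.
ρ(B_{ω*}) = ω*−1 = 0.927077

ρ_SOR = 0.927077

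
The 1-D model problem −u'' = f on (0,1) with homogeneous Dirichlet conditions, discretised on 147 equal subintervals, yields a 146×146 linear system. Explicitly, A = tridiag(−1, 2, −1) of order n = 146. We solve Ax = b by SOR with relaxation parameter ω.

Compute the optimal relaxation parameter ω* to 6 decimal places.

½·tridiag(1,0,1) at n=146: λ_k = cos(kπ/147); max |λ| at k=1 ⇒ ρ_J = cos(π/147) ≈ 0.999772.
√(1−ρ_J²) simplifies to sin(π/147) = 0.0213698.
ω* = 2/(1+0.0213698) = 1.958155
ρ_SOR = ω* − 1 = 1.958155 − 1 = 0.958155.

ω* = 1.958155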